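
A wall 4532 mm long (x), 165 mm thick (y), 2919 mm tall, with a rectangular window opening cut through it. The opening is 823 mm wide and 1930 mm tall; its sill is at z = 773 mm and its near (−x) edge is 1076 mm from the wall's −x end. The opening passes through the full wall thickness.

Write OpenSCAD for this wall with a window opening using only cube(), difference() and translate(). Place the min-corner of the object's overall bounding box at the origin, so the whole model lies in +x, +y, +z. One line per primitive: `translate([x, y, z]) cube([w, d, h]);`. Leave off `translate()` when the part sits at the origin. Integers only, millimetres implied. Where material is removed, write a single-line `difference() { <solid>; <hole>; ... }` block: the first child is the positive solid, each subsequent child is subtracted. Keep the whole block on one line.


difference() { cube([4532, 165, 2919]); translate([1076, 0, 773]) cube([823, 165, 1930]); }


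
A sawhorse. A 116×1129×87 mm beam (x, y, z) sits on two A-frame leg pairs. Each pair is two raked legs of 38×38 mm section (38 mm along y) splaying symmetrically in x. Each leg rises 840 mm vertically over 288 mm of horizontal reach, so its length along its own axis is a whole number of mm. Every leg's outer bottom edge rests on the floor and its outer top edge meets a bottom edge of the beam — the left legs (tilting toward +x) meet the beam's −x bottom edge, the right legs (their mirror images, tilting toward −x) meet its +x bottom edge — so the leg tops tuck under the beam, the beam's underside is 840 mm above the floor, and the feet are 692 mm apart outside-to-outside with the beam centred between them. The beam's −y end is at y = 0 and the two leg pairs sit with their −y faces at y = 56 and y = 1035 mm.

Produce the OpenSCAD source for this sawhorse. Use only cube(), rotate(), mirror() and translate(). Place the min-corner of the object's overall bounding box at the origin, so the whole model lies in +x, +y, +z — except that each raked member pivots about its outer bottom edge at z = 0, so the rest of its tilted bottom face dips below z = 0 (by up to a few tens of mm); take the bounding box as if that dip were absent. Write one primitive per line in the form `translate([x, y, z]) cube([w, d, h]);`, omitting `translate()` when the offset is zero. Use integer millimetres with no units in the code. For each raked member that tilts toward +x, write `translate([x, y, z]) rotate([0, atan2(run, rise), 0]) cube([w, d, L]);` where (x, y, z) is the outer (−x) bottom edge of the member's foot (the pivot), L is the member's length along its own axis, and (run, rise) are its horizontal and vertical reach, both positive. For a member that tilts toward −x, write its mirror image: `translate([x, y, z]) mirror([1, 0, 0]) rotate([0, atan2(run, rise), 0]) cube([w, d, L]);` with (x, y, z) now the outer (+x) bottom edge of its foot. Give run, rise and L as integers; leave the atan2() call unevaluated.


translate([288, 0, 840]) cube([116, 1129, 87]);
translate([0, 56, 0]) rotate([0, atan2(288, 840), 0]) cube([38, 38, 888]);
translate([692, 56, 0]) mirror([1, 0, 0]) rotate([0, atan2(288, 840), 0]) cube([38, 38, 888]);
translate([0, 1035, 0]) rotate([0, atan2(288, 840), 0]) cube([38, 38, 888]);
translate([692, 1035, 0]) mirror([1, 0, 0]) rotate([0, atan2(288, 840), 0]) cube([38, 38, 888]);


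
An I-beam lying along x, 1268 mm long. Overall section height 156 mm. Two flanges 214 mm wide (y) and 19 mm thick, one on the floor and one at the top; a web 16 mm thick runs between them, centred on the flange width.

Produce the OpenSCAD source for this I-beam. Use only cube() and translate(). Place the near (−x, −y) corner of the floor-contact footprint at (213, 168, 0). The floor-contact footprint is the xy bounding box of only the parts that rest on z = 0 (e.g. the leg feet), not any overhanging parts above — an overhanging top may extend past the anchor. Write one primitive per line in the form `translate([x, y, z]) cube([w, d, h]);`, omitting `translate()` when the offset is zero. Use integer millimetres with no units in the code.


translate([213, 168, 0]) cube([1268, 214, 19]);
translate([213, 267, 19]) cube([1268, 16, 118]);
translate([213, 168, 137]) cube([1268, 214, 19]);


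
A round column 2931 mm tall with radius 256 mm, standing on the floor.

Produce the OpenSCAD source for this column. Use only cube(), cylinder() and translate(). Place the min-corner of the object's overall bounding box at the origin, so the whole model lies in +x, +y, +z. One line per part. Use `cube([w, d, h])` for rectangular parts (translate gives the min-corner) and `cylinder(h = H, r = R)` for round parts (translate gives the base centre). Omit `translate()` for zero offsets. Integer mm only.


translate([256, 256, 0]) cylinder(h = 2931, r = 256);


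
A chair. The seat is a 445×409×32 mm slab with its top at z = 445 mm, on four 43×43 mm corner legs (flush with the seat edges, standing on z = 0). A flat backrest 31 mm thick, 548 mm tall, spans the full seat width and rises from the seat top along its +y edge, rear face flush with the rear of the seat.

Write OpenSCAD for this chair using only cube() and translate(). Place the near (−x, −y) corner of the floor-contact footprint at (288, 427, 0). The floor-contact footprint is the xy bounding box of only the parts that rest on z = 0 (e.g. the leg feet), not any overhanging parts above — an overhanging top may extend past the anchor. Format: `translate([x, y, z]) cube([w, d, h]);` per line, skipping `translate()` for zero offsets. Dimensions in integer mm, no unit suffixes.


translate([288, 427, 413]) cube([445, 409, 32]);
translate([288, 427, 0]) cube([43, 43, 413]);
translate([690, 427, 0]) cube([43, 43, 413]);
translate([288, 793, 0]) cube([43, 43, 413]);
translate([690, 793, 0]) cube([43, 43, 413]);
translate([288, 805, 445]) cube([445, 31, 548]);


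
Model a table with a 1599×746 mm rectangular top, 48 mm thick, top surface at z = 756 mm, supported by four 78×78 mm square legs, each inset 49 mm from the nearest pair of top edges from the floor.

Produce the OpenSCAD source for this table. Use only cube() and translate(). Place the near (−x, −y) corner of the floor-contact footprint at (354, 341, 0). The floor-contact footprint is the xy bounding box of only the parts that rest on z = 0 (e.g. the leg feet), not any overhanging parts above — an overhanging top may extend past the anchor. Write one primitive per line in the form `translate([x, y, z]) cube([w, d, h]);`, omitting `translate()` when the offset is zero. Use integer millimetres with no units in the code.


translate([305, 292, 708]) cube([1599, 746, 48]);
translate([354, 341, 0]) cube([78, 78, 708]);
translate([1777, 341, 0]) cube([78, 78, 708]);
translate([354, 911, 0]) cube([78, 78, 708]);
translate([1777, 911, 0]) cube([78, 78, 708]);


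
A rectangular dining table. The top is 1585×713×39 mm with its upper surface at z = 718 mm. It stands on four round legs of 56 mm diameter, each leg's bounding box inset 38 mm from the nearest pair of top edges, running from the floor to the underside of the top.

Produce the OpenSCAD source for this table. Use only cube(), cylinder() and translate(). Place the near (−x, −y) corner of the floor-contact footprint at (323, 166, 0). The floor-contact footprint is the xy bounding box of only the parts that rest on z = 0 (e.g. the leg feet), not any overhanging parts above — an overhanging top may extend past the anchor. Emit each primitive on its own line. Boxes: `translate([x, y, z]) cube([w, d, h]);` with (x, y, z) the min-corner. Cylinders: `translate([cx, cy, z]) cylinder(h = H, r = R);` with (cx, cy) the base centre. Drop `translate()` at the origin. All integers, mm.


// leg_h = 718 - 39 = 679
translate([285, 128, 679]) cube([1585, 713, 39]);
translate([351, 194, 0]) cylinder(h = 679, r = 28);
translate([1804, 194, 0]) cylinder(h = 679, r = 28);
translate([351, 775, 0]) cylinder(h = 679, r = 28);
translate([1804, 775, 0]) cylinder(h = 679, r = 28);


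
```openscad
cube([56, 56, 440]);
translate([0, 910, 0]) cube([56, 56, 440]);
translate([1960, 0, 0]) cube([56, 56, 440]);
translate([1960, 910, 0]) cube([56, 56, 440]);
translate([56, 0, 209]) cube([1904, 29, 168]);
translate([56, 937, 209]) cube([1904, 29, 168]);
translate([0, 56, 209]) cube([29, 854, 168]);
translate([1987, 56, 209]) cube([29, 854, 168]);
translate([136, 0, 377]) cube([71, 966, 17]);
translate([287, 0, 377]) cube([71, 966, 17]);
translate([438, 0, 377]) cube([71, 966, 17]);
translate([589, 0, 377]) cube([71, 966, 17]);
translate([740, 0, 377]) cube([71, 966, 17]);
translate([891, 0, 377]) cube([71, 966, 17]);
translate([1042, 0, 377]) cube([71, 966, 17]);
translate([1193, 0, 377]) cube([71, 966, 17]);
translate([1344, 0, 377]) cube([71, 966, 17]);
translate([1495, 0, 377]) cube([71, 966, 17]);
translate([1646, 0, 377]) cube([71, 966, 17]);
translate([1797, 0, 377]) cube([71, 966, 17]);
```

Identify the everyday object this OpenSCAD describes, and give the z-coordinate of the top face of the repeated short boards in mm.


A bed frame. The slat-top height is 394 mm.

Four posts, four rails, and a row of slats — a bed frame. Slats sit on the rails at z = 209 + 168 = 377; with slat thickness 17, the top is 394 mm.


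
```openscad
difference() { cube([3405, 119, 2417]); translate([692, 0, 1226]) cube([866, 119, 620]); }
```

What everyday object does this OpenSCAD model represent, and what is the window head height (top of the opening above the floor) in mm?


A wall with a window opening. The window head height is 1846 mm.

A wall with a rectangular opening subtracted — a window. Sill at z = 1226, opening 620 mm tall, so the head is at 1226 + 620 = 1846 mm.


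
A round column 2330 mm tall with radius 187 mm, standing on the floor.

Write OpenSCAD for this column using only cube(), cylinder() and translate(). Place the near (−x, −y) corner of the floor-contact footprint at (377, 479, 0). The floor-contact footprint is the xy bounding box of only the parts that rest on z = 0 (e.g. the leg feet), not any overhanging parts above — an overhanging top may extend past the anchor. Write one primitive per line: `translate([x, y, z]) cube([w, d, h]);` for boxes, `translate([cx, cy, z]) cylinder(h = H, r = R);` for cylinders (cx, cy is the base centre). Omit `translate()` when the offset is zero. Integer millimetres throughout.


translate([564, 666, 0]) cylinder(h = 2330, r = 187);


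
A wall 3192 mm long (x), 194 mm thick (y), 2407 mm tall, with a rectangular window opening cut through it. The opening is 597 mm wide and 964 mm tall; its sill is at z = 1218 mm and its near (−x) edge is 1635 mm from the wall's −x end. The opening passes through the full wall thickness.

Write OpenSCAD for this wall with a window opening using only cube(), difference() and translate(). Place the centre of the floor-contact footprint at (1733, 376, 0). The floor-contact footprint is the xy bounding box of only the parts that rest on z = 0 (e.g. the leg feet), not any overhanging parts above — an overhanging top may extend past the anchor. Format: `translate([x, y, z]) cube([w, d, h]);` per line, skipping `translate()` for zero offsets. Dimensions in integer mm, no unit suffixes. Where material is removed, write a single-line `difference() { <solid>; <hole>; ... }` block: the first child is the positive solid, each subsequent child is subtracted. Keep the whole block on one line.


difference() { translate([137, 279, 0]) cube([3192, 194, 2407]); translate([1772, 279, 1218]) cube([597, 194, 964]); }


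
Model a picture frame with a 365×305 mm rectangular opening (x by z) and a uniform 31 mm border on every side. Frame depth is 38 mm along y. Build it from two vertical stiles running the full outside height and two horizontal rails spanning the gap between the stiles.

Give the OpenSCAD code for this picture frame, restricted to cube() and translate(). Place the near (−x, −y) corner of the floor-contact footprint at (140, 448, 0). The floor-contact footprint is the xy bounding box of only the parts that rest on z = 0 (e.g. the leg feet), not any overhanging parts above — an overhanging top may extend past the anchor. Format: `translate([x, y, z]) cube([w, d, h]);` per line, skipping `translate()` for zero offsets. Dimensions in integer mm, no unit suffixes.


translate([140, 448, 0]) cube([31, 38, 367]);
translate([536, 448, 0]) cube([31, 38, 367]);
translate([171, 448, 0]) cube([365, 38, 31]);
translate([171, 448, 336]) cube([365, 38, 31]);


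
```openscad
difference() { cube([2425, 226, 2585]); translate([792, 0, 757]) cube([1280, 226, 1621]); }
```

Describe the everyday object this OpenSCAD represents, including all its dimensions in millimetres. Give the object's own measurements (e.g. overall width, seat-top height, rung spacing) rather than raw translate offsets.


A wall 2425 mm long (x), 226 mm thick (y), 2585 mm tall, with a rectangular window opening cut through it. The opening is 1280 mm wide and 1621 mm tall; its sill is at z = 757 mm and its near (−x) edge is 792 mm from the wall's −x end. The opening passes through the full wall thickness.


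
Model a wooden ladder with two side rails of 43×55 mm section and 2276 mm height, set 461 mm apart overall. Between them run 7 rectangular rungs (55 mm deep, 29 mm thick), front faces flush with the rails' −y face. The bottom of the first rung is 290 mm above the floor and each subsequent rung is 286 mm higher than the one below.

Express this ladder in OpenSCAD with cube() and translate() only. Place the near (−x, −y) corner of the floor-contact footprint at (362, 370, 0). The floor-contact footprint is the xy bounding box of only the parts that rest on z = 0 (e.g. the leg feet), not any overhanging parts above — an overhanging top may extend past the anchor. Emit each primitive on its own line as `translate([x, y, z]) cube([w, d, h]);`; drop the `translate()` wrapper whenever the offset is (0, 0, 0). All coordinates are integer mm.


translate([362, 370, 0]) cube([43, 55, 2276]);
translate([780, 370, 0]) cube([43, 55, 2276]);
translate([405, 370, 290]) cube([375, 55, 29]);
translate([405, 370, 576]) cube([375, 55, 29]);
translate([405, 370, 862]) cube([375, 55, 29]);
translate([405, 370, 1148]) cube([375, 55, 29]);
translate([405, 370, 1434]) cube([375, 55, 29]);
translate([405, 370, 1720]) cube([375, 55, 29]);
translate([405, 370, 2006]) cube([375, 55, 29]);


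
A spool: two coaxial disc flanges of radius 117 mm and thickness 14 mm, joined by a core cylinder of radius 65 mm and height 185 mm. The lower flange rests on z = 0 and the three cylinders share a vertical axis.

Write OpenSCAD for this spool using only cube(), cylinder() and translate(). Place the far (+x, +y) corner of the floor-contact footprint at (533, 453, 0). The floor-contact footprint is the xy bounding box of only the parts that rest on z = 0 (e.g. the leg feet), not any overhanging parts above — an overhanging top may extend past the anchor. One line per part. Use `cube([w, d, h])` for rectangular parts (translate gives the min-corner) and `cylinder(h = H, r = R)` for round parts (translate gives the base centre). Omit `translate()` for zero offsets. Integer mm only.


translate([416, 336, 0]) cylinder(h = 14, r = 117);
translate([416, 336, 14]) cylinder(h = 185, r = 65);
translate([416, 336, 199]) cylinder(h = 14, r = 117);


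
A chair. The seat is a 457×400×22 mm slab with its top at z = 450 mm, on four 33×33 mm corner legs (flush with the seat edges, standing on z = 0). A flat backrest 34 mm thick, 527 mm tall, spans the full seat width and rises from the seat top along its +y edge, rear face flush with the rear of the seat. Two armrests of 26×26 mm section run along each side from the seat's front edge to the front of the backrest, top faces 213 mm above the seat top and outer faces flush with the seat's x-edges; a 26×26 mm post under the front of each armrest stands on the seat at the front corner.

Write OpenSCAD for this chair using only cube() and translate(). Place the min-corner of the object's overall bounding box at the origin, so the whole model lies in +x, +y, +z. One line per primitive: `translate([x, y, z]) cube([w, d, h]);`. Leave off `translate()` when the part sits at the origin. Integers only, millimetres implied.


// leg_h = 450 - 22 = 428
// arm post h = 213 - 26 = 187
translate([0, 0, 428]) cube([457, 400, 22]);
cube([33, 33, 428]);
translate([424, 0, 0]) cube([33, 33, 428]);
translate([0, 367, 0]) cube([33, 33, 428]);
translate([424, 367, 0]) cube([33, 33, 428]);
translate([0, 366, 450]) cube([457, 34, 527]);
translate([0, 0, 637]) cube([26, 366, 26]);
translate([431, 0, 637]) cube([26, 366, 26]);
translate([0, 0, 450]) cube([26, 26, 187]);
translate([431, 0, 450]) cube([26, 26, 187]);


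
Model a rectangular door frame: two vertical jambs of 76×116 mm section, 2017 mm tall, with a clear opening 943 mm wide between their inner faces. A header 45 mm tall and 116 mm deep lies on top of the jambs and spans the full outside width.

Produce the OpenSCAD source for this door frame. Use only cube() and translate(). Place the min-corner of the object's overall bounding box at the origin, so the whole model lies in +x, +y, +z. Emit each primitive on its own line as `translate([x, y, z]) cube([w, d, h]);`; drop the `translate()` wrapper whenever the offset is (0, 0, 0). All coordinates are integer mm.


cube([76, 116, 2017]);
translate([1019, 0, 0]) cube([76, 116, 2017]);
translate([0, 0, 2017]) cube([1095, 116, 45]);


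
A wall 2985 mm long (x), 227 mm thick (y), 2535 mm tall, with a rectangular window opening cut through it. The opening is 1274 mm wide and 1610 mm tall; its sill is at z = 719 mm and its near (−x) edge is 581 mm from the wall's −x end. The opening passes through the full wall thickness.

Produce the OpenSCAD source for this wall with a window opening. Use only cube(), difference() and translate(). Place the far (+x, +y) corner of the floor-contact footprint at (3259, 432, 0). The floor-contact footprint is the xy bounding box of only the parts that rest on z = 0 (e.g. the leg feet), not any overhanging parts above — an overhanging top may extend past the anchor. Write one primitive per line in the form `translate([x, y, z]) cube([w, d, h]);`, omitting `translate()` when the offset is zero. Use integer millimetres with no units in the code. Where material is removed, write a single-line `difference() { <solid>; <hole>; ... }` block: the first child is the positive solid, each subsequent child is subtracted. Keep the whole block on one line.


difference() { translate([274, 205, 0]) cube([2985, 227, 2535]); translate([855, 205, 719]) cube([1274, 227, 1610]); }


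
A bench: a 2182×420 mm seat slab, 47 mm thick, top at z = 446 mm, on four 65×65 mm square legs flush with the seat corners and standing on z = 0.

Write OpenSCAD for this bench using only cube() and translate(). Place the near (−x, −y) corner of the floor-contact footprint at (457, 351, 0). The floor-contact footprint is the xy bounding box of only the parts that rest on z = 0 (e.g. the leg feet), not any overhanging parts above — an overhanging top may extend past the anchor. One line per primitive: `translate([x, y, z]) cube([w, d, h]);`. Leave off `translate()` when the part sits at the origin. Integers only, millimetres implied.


translate([457, 351, 399]) cube([2182, 420, 47]);
translate([457, 351, 0]) cube([65, 65, 399]);
translate([457, 706, 0]) cube([65, 65, 399]);
translate([2574, 351, 0]) cube([65, 65, 399]);
translate([2574, 706, 0]) cube([65, 65, 399]);


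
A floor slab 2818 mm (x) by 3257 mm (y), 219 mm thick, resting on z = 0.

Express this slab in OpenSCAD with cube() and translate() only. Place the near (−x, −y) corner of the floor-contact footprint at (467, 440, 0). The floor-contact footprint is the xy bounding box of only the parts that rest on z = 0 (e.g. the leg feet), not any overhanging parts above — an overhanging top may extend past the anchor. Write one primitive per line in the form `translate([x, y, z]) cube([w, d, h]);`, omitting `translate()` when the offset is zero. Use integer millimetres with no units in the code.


translate([467, 440, 0]) cube([2818, 3257, 219]);


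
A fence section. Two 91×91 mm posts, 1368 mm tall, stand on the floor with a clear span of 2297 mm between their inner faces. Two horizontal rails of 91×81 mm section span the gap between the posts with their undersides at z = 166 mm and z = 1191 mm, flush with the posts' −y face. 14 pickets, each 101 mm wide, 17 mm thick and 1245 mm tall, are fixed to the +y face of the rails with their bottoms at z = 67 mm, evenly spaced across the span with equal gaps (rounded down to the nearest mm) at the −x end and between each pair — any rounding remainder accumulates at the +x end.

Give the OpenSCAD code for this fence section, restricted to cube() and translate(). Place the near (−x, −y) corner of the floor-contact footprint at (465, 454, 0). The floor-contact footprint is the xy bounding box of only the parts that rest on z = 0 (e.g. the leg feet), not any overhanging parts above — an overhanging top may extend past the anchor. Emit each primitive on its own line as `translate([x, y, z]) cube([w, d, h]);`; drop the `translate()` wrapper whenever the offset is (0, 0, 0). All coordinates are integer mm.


translate([465, 454, 0]) cube([91, 91, 1368]);
translate([2853, 454, 0]) cube([91, 91, 1368]);
translate([556, 454, 166]) cube([2297, 91, 81]);
translate([556, 454, 1191]) cube([2297, 91, 81]);
translate([614, 545, 67]) cube([101, 17, 1245]);
translate([773, 545, 67]) cube([101, 17, 1245]);
translate([932, 545, 67]) cube([101, 17, 1245]);
translate([1091, 545, 67]) cube([101, 17, 1245]);
translate([1250, 545, 67]) cube([101, 17, 1245]);
translate([1409, 545, 67]) cube([101, 17, 1245]);
translate([1568, 545, 67]) cube([101, 17, 1245]);
translate([1727, 545, 67]) cube([101, 17, 1245]);
translate([1886, 545, 67]) cube([101, 17, 1245]);
translate([2045, 545, 67]) cube([101, 17, 1245]);
translate([2204, 545, 67]) cube([101, 17, 1245]);
translate([2363, 545, 67]) cube([101, 17, 1245]);
translate([2522, 545, 67]) cube([101, 17, 1245]);
translate([2681, 545, 67]) cube([101, 17, 1245]);


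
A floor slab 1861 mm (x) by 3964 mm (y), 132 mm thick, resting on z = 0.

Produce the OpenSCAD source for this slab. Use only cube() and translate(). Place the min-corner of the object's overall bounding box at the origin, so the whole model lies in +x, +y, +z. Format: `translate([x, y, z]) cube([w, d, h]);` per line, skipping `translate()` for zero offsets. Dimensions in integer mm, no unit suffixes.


cube([1861, 3964, 132]);


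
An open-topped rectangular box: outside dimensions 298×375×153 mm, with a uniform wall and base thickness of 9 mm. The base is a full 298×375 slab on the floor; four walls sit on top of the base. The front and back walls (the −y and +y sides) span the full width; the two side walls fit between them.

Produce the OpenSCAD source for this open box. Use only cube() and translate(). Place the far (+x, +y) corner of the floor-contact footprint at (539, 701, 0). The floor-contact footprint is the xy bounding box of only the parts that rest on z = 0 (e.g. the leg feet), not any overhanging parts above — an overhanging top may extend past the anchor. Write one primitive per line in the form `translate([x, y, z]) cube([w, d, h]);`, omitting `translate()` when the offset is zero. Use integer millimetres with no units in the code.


translate([241, 326, 0]) cube([298, 375, 9]);
translate([241, 326, 9]) cube([298, 9, 144]);
translate([241, 692, 9]) cube([298, 9, 144]);
translate([241, 335, 9]) cube([9, 357, 144]);
translate([530, 335, 9]) cube([9, 357, 144]);


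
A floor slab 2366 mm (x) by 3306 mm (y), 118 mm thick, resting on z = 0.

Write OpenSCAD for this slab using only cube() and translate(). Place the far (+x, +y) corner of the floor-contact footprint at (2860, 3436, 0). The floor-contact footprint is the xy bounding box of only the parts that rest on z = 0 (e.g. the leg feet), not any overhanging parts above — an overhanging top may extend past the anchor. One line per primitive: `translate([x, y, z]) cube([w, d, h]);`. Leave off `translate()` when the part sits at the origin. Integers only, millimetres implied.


translate([494, 130, 0]) cube([2366, 3306, 118]);


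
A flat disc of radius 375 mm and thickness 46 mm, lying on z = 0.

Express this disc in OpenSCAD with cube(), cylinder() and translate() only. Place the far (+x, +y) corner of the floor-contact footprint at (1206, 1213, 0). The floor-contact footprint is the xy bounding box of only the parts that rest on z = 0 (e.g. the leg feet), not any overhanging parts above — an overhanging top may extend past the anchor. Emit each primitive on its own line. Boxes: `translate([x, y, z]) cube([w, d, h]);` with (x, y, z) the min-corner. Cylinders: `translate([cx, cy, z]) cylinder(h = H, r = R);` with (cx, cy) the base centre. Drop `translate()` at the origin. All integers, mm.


translate([831, 838, 0]) cylinder(h = 46, r = 375);


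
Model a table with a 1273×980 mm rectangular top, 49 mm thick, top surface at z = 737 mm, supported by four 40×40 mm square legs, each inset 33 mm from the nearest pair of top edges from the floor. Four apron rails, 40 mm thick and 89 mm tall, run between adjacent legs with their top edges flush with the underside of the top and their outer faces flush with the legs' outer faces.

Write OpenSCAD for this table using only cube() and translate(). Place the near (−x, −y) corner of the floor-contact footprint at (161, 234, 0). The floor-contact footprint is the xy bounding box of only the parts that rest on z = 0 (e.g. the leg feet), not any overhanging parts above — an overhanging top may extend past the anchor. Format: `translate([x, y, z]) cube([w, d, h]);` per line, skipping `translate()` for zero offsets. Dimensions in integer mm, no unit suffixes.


translate([128, 201, 688]) cube([1273, 980, 49]);
translate([161, 234, 0]) cube([40, 40, 688]);
translate([1328, 234, 0]) cube([40, 40, 688]);
translate([161, 1108, 0]) cube([40, 40, 688]);
translate([1328, 1108, 0]) cube([40, 40, 688]);
translate([201, 234, 599]) cube([1127, 40, 89]);
translate([201, 1108, 599]) cube([1127, 40, 89]);
translate([161, 274, 599]) cube([40, 834, 89]);
translate([1328, 274, 599]) cube([40, 834, 89]);


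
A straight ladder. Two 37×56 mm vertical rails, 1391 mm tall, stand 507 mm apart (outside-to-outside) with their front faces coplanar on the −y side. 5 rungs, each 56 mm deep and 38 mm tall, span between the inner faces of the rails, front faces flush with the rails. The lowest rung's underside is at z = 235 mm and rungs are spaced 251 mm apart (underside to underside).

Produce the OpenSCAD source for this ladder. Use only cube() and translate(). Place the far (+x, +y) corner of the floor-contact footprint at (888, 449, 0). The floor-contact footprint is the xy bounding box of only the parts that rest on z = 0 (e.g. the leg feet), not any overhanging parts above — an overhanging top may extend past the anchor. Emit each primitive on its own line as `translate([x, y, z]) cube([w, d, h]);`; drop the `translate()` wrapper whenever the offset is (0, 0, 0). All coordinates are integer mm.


// rung span = 507 - 2*37 = 433
// rung[k] z = 235 + k*251
translate([381, 393, 0]) cube([37, 56, 1391]);
translate([851, 393, 0]) cube([37, 56, 1391]);
translate([418, 393, 235]) cube([433, 56, 38]);
translate([418, 393, 486]) cube([433, 56, 38]);
translate([418, 393, 737]) cube([433, 56, 38]);
translate([418, 393, 988]) cube([433, 56, 38]);
translate([418, 393, 1239]) cube([433, 56, 38]);


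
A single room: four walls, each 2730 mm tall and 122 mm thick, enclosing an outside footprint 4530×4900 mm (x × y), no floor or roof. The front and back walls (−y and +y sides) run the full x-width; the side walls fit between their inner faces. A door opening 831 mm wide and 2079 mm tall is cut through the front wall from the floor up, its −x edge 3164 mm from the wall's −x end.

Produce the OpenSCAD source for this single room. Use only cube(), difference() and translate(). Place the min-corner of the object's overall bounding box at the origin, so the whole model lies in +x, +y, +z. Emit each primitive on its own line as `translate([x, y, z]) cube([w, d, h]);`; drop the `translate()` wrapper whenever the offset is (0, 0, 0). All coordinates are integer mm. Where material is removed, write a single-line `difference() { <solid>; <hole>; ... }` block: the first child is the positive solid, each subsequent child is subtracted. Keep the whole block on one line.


difference() { cube([4530, 122, 2730]); translate([3164, 0, 0]) cube([831, 122, 2079]); }
translate([0, 4778, 0]) cube([4530, 122, 2730]);
translate([0, 122, 0]) cube([122, 4656, 2730]);
translate([4408, 122, 0]) cube([122, 4656, 2730]);


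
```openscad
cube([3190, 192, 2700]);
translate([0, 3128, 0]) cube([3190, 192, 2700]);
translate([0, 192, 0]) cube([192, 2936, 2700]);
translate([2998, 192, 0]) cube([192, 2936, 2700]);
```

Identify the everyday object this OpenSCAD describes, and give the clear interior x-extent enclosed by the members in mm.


A house (or room) frame. The interior width is 2806 mm.

Four 2700 mm walls enclosing a rectangle with no floor or roof — a room or house frame. Outside width is 3190 mm and wall thickness is 192 mm, so the interior width is 3190 − 2 × 192 = 2806 mm.


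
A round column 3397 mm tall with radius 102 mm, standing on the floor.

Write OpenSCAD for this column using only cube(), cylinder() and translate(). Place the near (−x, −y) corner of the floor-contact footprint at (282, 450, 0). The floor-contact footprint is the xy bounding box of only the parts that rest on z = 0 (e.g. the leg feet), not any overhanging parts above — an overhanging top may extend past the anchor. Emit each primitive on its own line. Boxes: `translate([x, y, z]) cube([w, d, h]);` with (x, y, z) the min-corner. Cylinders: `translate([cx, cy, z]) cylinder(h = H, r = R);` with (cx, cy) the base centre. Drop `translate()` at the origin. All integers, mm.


translate([384, 552, 0]) cylinder(h = 3397, r = 102);


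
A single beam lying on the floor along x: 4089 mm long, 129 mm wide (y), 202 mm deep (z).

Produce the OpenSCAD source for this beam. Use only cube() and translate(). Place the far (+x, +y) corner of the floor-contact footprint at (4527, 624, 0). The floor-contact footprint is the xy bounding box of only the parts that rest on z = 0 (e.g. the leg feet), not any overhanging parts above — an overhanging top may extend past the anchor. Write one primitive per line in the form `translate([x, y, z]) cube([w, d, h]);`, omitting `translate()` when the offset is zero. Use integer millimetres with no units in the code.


translate([438, 495, 0]) cube([4089, 129, 202]);


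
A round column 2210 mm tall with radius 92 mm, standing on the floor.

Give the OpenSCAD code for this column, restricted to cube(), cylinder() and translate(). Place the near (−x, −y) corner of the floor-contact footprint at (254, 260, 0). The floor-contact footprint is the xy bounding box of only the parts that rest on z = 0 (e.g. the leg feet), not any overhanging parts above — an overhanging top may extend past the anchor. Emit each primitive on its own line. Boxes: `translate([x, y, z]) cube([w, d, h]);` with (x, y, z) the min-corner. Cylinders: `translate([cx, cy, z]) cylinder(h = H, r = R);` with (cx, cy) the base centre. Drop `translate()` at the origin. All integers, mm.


translate([346, 352, 0]) cylinder(h = 2210, r = 92);


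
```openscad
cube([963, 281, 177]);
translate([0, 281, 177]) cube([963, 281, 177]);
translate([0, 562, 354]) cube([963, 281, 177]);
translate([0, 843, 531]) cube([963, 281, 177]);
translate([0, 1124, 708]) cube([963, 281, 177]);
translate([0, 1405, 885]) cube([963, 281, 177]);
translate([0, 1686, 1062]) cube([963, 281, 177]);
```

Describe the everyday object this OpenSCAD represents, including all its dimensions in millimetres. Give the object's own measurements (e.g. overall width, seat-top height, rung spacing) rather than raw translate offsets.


A straight staircase of 7 solid steps. Each step is 963 mm wide (x), 281 mm deep (y, the going) and 177 mm tall (the rise). The first step rests on the floor; each subsequent step sits one going further in +y and one rise higher in +z, directly behind and above the previous step with no overlap.


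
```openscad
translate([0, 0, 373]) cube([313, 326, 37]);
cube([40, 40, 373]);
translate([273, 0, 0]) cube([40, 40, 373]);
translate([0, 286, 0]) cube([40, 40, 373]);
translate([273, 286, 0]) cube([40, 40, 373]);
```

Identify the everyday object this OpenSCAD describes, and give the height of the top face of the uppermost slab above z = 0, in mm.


A stool. The seat height is 410 mm.

A 313×326×37 slab at z = 373 on four corner posts — a stool. The seat top is 373 + 37 = 410 mm.


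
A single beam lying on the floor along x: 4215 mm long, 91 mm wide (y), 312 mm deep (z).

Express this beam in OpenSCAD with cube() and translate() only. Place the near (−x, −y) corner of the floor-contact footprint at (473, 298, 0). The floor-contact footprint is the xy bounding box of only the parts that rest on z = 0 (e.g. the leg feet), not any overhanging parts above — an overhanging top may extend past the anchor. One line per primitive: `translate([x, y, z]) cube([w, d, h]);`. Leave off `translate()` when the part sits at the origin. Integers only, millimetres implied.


translate([473, 298, 0]) cube([4215, 91, 312]);


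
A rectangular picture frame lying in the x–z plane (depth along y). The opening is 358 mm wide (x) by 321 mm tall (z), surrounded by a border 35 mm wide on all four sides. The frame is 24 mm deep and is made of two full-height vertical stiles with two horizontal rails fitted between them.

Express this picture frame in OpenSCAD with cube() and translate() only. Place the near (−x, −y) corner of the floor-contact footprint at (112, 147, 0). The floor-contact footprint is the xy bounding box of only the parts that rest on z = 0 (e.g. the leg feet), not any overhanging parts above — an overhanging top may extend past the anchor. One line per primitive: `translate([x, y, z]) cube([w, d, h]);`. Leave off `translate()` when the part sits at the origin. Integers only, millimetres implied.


translate([112, 147, 0]) cube([35, 24, 391]);
translate([505, 147, 0]) cube([35, 24, 391]);
translate([147, 147, 0]) cube([358, 24, 35]);
translate([147, 147, 356]) cube([358, 24, 35]);


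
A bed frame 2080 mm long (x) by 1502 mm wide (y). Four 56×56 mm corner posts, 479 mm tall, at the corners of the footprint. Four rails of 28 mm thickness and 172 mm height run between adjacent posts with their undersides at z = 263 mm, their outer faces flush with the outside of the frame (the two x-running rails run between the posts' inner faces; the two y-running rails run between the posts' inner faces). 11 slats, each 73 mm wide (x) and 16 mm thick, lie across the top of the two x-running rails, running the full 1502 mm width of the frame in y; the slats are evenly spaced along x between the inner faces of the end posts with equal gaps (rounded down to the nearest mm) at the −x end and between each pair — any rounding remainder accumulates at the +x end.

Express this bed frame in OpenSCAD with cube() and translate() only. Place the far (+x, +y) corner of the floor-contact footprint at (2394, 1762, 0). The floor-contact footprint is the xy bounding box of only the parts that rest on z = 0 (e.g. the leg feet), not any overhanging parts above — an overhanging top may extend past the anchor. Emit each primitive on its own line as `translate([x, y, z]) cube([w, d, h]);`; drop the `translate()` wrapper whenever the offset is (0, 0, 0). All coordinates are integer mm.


translate([314, 260, 0]) cube([56, 56, 479]);
translate([314, 1706, 0]) cube([56, 56, 479]);
translate([2338, 260, 0]) cube([56, 56, 479]);
translate([2338, 1706, 0]) cube([56, 56, 479]);
translate([370, 260, 263]) cube([1968, 28, 172]);
translate([370, 1734, 263]) cube([1968, 28, 172]);
translate([314, 316, 263]) cube([28, 1390, 172]);
translate([2366, 316, 263]) cube([28, 1390, 172]);
translate([467, 260, 435]) cube([73, 1502, 16]);
translate([637, 260, 435]) cube([73, 1502, 16]);
translate([807, 260, 435]) cube([73, 1502, 16]);
translate([977, 260, 435]) cube([73, 1502, 16]);
translate([1147, 260, 435]) cube([73, 1502, 16]);
translate([1317, 260, 435]) cube([73, 1502, 16]);
translate([1487, 260, 435]) cube([73, 1502, 16]);
translate([1657, 260, 435]) cube([73, 1502, 16]);
translate([1827, 260, 435]) cube([73, 1502, 16]);
translate([1997, 260, 435]) cube([73, 1502, 16]);
translate([2167, 260, 435]) cube([73, 1502, 16]);


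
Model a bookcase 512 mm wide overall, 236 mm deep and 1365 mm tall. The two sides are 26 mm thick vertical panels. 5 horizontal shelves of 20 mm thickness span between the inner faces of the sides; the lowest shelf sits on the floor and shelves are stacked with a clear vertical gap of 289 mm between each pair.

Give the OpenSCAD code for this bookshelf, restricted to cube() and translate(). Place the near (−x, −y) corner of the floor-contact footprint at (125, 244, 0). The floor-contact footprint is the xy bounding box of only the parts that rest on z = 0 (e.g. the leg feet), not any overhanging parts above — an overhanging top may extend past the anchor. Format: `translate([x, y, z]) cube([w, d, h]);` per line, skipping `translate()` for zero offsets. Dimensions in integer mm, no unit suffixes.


translate([125, 244, 0]) cube([26, 236, 1365]);
translate([611, 244, 0]) cube([26, 236, 1365]);
translate([151, 244, 0]) cube([460, 236, 20]);
translate([151, 244, 309]) cube([460, 236, 20]);
translate([151, 244, 618]) cube([460, 236, 20]);
translate([151, 244, 927]) cube([460, 236, 20]);
translate([151, 244, 1236]) cube([460, 236, 20]);


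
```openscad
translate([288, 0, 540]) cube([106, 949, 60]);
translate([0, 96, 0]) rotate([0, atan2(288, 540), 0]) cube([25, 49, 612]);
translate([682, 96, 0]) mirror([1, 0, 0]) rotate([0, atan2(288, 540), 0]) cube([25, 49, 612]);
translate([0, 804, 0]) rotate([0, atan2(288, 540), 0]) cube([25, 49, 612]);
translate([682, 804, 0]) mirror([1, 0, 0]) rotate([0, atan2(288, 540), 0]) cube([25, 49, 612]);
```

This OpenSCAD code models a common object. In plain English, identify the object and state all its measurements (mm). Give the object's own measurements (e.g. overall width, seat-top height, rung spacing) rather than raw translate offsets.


A sawhorse. A 106×949×60 mm beam (x, y, z) sits on two A-frame leg pairs. Each pair is two raked legs of 25×49 mm section (49 mm along y) splaying symmetrically in x. Each leg rises 540 mm vertically over 288 mm of horizontal reach and is 612 mm long along its own axis. Every leg's outer bottom edge rests on the floor and its outer top edge meets a bottom edge of the beam — the left legs (tilting toward +x) meet the beam's −x bottom edge, the right legs (their mirror images, tilting toward −x) meet its +x bottom edge — so the leg tops tuck under the beam, the beam's underside is 540 mm above the floor, and the feet are 682 mm apart outside-to-outside with the beam centred between them. The two leg pairs are set in 96 mm from either end of the beam.


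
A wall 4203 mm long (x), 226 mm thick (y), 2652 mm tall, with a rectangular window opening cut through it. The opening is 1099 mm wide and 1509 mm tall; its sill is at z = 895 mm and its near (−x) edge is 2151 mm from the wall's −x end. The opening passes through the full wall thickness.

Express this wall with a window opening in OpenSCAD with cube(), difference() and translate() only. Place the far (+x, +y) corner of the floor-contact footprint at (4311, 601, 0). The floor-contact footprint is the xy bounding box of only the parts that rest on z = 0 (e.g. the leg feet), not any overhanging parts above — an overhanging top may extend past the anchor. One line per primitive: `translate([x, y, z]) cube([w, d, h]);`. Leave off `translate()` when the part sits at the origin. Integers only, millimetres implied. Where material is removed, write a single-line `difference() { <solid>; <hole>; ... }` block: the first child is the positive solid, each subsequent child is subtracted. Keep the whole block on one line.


difference() { translate([108, 375, 0]) cube([4203, 226, 2652]); translate([2259, 375, 895]) cube([1099, 226, 1509]); }
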